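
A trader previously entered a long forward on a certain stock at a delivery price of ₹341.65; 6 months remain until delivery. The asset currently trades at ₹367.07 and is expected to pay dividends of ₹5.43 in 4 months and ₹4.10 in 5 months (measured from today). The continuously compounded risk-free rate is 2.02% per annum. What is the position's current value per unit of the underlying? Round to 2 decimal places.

PV(remaining dividends) I = 5.43·e^(−0.0202·4/12) + 4.10·e^(−0.0202·5/12) = 9.4592
Current forward F = (S − I)·e^(rT) = (367.07 − 9.4592)·e^(0.0202·6/12) = 357.6108 × 1.010151 = 361.2409
Value (long) = (F − K)·e^(−rT) = (361.2409 − 341.65) × 0.989951 = 19.3940
Value = ₹19.39

₹19.39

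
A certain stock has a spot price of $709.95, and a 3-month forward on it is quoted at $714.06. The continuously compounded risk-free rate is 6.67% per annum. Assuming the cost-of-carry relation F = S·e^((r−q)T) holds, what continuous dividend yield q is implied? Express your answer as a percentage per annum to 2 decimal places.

4.36%

From F = S·e^((r−q)T): (r − q) = ln(F/S)/T
ln(714.06/709.95) = ln(1.005789) = 0.005772
(r − q) = 0.005772 / (3/12) = 0.023088
q = r − ln(F/S)/T = 0.0667 − 0.023088 = 0.043612
q = 4.36%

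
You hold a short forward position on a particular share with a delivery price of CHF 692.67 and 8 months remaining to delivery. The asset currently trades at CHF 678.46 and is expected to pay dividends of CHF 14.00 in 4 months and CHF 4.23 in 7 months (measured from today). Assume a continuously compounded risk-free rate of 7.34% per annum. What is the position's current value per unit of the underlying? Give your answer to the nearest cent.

-CHF 1.15

PV(remaining dividends) I = 14.00·e^(−0.0734·4/12) + 4.23·e^(−0.0734·7/12) = 17.7143
Current forward F = (S − I)·e^(rT) = (678.46 − 17.7143)·e^(0.0734·8/12) = 660.7457 × 1.050150 = 693.8821
Value (long) = (F − K)·e^(−rT) = (693.8821 − 692.67) × 0.952245 = 1.1542
Short position value = −(long value) = -CHF 1.15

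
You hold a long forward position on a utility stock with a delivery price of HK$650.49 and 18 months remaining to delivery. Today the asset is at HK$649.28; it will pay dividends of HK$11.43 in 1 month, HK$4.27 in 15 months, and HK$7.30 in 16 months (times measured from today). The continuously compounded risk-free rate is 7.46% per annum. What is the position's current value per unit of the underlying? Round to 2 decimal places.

PV(remaining dividends) I = 11.43·e^(−0.0746·1/12) + 4.27·e^(−0.0746·15/12) + 7.30·e^(−0.0746·16/12) = 21.8578
Current forward F = (S − I)·e^(rT) = (649.28 − 21.8578)·e^(0.0746·18/12) = 627.4222 × 1.118401 = 701.7096
Value (long) = (F − K)·e^(−rT) = (701.7096 − 650.49) × 0.894134 = 45.7972
Value = HK$45.80

HK$45.80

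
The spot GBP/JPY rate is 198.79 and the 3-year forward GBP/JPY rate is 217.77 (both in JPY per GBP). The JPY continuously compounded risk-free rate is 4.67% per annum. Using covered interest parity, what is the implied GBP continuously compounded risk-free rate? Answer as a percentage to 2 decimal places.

1.63%

F = S·e^((r_JPY − r_GBP)T) ⇒ r_GBP = r_JPY − ln(F/S)/T
ln(217.77/198.79) = 0.091190; /(3) = 0.030397
r_GBP = 0.0467 − 0.030397 = 0.016303
r_GBP = 1.63%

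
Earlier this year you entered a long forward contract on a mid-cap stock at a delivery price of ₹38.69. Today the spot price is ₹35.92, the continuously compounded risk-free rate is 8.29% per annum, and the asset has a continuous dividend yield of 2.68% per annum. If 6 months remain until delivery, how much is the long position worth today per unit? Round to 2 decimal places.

-₹1.68

Current fair forward for the remaining 6 months: F = S·e^((r − q)·T), (r − q) = 0.0829 − 0.0268 = 0.0561
F = 35.92 · e^(0.0561 × 6/12) = 35.92 × 1.028447 = 36.9418
Value of long forward = (F − K)·e^(−rT) = (36.9418 − 38.69) · e^(−0.0829·6/12)
= -1.7482 × 0.959397 = -1.68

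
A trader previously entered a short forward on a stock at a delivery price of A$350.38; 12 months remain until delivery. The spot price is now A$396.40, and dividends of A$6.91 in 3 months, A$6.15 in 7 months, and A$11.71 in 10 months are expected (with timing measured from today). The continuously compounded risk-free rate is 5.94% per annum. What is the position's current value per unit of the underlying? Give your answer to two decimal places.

PV(remaining dividends) I = 6.91·e^(−0.0594·3/12) + 6.15·e^(−0.0594·7/12) + 11.71·e^(−0.0594·10/12) = 23.8932
Current forward F = (S − I)·e^(rT) = (396.40 − 23.8932)·e^(0.0594·12/12) = 372.5068 × 1.061200 = 395.3042
Value (long) = (F − K)·e^(−rT) = (395.3042 − 350.38) × 0.942330 = 42.3334
Short position value = −(long value) = -A$42.33

-A$42.33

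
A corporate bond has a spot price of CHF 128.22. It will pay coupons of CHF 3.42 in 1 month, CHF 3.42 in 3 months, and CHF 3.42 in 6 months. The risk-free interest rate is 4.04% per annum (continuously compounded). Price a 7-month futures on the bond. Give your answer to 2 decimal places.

CHF 120.89

PV(coupons) I = 3.42·e^(−0.0404·1/12) + 3.42·e^(−0.0404·3/12) + 3.42·e^(−0.0404·6/12)
I = 3.4085 + 3.3856 + 3.3516 = 10.1457
F = (S − I)·e^(rT) = (128.22 − 10.1457) · e^(0.0404·7/12)
= 118.0743 · e^0.023567 = 118.0743 × 1.023847 = CHF 120.89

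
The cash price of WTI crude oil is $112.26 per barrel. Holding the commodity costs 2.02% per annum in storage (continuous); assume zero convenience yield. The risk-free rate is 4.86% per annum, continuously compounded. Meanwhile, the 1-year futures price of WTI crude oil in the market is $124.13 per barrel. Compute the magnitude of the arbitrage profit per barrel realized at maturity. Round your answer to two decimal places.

Fair futures: F* = S·e^(carry·T), with carry = (r + u) = 0.0486 + 0.0202 = 0.0688
F* = 112.26 · e^(0.0688 × 1) = 112.26 · e^0.068800 = 112.26 × 1.071222 = $120.2554
Market $124.13 > fair $120.2554: forward overpriced → cash-and-carry (buy spot, short the forward).
At maturity, profit = |F_mkt − F*| = |124.13 − 120.2554| = $3.87 per barrel

$3.87 per barrel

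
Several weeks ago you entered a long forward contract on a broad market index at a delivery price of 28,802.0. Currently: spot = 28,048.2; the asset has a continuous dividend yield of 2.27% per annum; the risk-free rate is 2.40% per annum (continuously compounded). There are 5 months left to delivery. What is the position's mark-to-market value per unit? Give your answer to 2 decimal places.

-731.25

Current fair forward for the remaining 5 months: F = S·e^((r − q)·T), (r − q) = 0.0240 − 0.0227 = 0.0013
F = 28048.2 · e^(0.0013 × 5/12) = 28048.2 × 1.00054181 = 28063.3968
Value of long forward = (F − K)·e^(−rT) = (28063.3968 − 28802.0) · e^(−0.0240·5/12)
= -738.6032 × 0.99004983 = -731.25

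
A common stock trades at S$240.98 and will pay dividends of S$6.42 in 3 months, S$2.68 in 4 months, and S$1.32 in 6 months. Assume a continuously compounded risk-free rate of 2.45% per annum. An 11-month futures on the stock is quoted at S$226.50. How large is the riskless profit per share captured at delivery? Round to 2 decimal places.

S$9.38 per share

PV(dividends) I = 6.42·e^(−0.0245·3/12) + 2.68·e^(−0.0245·4/12) + 1.32·e^(−0.0245·6/12) = 10.3429
Fair futures F* = (S − I)·e^(rT) = (240.98 − 10.3429)·e^0.022458 = 230.6371 × 1.022712 = 235.8753
Market S$226.50 < fair 235.8753: forward underpriced → reverse cash-and-carry (short the stock, invest proceeds at r, pay the dividends, go long the forward).
Profit at T = |F_mkt − F*| = |226.50 − 235.8753| = S$9.38 per share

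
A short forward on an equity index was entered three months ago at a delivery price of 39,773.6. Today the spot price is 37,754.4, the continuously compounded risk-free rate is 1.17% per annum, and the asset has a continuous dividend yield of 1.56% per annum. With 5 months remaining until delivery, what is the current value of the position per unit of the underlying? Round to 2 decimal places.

2070.38

Current fair forward for the remaining 5 months: F = S·e^((r − q)·T), (r − q) = 0.0117 − 0.0156 = -0.0039
F = 37754.4 · e^(-0.0039 × 5/12) = 37754.4 × 0.99837632 = 37693.0989
Value of long forward = (F − K)·e^(−rT) = (37693.0989 − 39773.6) · e^(−0.0117·5/12)
= -2080.5011 × 0.99513686 = -2070.38
Short position value = −(long value) = 2070.38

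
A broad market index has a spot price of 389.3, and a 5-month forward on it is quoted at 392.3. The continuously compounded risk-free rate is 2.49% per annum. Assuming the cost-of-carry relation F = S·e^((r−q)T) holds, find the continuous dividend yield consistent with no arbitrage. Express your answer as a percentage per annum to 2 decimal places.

0.65%

From F = S·e^((r−q)T): (r − q) = ln(F/S)/T
ln(392.3/389.3) = ln(1.007706) = 0.007676
(r − q) = 0.007676 / (5/12) = 0.018422
q = r − ln(F/S)/T = 0.0249 − 0.018422 = 0.006478
q = 0.65%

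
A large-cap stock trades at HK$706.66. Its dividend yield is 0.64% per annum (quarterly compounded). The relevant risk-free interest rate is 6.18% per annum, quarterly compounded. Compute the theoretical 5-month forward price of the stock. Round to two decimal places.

HK$723.02

F = S · (1+r/4)^(4T) / (1+q/4)^(4T)
= 706.66 × 1.025882 / 1.002668 = 706.66 × 1.023152
F = HK$723.02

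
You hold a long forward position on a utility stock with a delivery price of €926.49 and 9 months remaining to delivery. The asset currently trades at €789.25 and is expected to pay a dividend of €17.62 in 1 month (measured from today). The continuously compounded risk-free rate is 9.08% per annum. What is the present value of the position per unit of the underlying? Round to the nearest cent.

PV(remaining dividends) I = 17.62·e^(−0.0908·1/12) = 17.4872
Current forward F = (S − I)·e^(rT) = (789.25 − 17.4872)·e^(0.0908·9/12) = 771.7628 × 1.070472 = 826.1505
Value (long) = (F − K)·e^(−rT) = (826.1505 − 926.49) × 0.934167 = -93.7338
Value = -€93.73

-€93.73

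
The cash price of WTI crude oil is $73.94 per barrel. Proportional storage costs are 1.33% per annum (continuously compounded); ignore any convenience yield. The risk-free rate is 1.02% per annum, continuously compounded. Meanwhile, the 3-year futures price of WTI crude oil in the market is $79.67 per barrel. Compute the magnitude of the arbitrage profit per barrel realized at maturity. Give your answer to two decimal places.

$0.33 per barrel

Fair futures: F* = S·e^(carry·T), with carry = (r + u) = 0.0102 + 0.0133 = 0.0235
F* = 73.94 · e^(0.0235 × 3) = 73.94 · e^0.070500 = 73.94 × 1.073045 = $79.3409
Market $79.67 > fair $79.3409: forward overpriced → cash-and-carry (buy spot, short the forward).
At maturity, profit = |F_mkt − F*| = |79.67 − 79.3409| = $0.33 per barrel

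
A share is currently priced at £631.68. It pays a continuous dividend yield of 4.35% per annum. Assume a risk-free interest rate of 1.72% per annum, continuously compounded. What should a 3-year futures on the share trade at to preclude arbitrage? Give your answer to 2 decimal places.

F = S·e^((r − q)T) = 631.68 · e^((0.0172 − 0.0435) × 3)
= 631.68 · e^-0.078900 = 631.68 × 0.924132
F = £583.76

£583.76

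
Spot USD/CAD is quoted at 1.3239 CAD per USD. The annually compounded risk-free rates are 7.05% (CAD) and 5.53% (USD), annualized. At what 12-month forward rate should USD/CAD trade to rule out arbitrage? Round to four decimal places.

By covered interest parity, F = S · (1+r_CAD)^T / (1+r_USD)^T
= 1.3239 × 1.070500 / 1.055300 = 1.3239 × 1.014403
F = 1.3430 CAD per USD

1.3430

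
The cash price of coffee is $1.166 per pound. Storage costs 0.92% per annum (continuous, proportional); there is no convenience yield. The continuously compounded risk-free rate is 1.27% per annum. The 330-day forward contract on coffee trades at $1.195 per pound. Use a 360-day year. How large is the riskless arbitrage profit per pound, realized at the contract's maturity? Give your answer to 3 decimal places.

Fair forward: F* = S·e^(carry·T), with carry = (r + u) = 0.0127 + 0.0092 = 0.0219
F* = 1.166 · e^(0.0219 × 330/360) = 1.166 · e^0.020075 = 1.166 × 1.020278 = $1.1896
Market $1.195 > fair $1.1896: forward overpriced → cash-and-carry (buy spot, short the forward).
At maturity, profit = |F_mkt − F*| = |1.195 − 1.1896| = $0.005 per pound

$0.005 per pound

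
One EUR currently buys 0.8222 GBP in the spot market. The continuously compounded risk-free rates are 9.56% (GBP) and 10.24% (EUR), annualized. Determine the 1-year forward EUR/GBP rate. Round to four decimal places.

F = S·e^((r_GBP − r_EUR)T) = 0.8222 · e^((0.0956 − 0.1024) × 1)
= 0.8222 · e^-0.006800 = 0.8222 × 0.993223
F = 0.8166 GBP per EUR

0.8166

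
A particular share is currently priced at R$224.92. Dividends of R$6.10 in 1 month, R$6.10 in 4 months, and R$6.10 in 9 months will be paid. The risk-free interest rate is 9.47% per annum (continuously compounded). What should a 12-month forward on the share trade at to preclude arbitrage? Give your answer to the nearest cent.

PV(dividends) I = 6.10·e^(−0.0947·1/12) + 6.10·e^(−0.0947·4/12) + 6.10·e^(−0.0947·9/12)
I = 6.0521 + 5.9105 + 5.6818 = 17.6444
F = (S − I)·e^(rT) = (224.92 − 17.6444) · e^(0.0947·12/12)
= 207.2756 · e^0.094700 = 207.2756 × 1.099329 = R$227.86

R$227.86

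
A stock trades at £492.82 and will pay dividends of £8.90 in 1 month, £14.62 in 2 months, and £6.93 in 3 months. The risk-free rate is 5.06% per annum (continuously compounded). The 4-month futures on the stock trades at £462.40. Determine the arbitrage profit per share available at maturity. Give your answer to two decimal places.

PV(dividends) I = 8.90·e^(−0.0506·1/12) + 14.62·e^(−0.0506·2/12) + 6.93·e^(−0.0506·3/12) = 30.2027
Fair futures F* = (S − I)·e^(rT) = (492.82 − 30.2027)·e^0.016867 = 462.6173 × 1.017010 = 470.4864
Market £462.40 < fair 470.4864: forward underpriced → reverse cash-and-carry (short the stock, invest proceeds at r, pay the dividends, go long the forward).
Profit at T = |F_mkt − F*| = |462.40 − 470.4864| = £8.09 per share

£8.09 per share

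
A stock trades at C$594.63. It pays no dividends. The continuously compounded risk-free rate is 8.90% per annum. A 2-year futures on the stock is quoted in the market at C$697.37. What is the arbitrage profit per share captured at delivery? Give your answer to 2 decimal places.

C$13.11 per share

Fair futures: F* = S·e^(carry·T), with carry = r = 0.0890
F* = 594.63 · e^(0.0890 × 2) = 594.63 · e^0.178000 = 594.63 × 1.194825 = C$710.4788
Market C$697.37 < fair C$710.4788: forward underpriced → reverse cash-and-carry (short spot, go long the forward).
At maturity, profit = |F_mkt − F*| = |697.37 − 710.4788| = C$13.11 per share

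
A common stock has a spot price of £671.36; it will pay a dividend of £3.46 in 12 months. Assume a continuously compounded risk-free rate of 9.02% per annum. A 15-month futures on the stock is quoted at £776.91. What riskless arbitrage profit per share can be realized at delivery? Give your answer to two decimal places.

PV(dividends) I = 3.46·e^(−0.0902·12/12) = 3.1616
Fair futures F* = (S − I)·e^(rT) = (671.36 − 3.1616)·e^0.112750 = 668.1984 × 1.119352 = 747.9492
Market £776.91 > fair 747.9492: forward overpriced → cash-and-carry (borrow at r, buy the stock and collect the dividends, short the forward).
Profit at T = |F_mkt − F*| = |776.91 − 747.9492| = £28.96 per share

£28.96 per share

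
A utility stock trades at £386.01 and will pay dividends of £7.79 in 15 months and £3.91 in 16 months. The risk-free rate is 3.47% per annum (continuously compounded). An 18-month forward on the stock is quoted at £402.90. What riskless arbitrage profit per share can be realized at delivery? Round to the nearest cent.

PV(dividends) I = 7.79·e^(−0.0347·15/12) + 3.91·e^(−0.0347·16/12) = 11.1926
Fair forward F* = (S − I)·e^(rT) = (386.01 − 11.1926)·e^0.052050 = 374.8174 × 1.053428 = 394.8431
Market £402.90 > fair 394.8431: forward overpriced → cash-and-carry (borrow at r, buy the stock and collect the dividends, short the forward).
Profit at T = |F_mkt − F*| = |402.90 − 394.8431| = £8.06 per share

£8.06 per share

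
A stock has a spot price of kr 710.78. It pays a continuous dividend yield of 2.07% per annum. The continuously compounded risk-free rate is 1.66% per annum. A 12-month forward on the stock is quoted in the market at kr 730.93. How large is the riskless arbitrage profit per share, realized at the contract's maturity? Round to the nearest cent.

Fair forward: F* = S·e^(carry·T), with carry = (r − q) = 0.0166 − 0.0207 = -0.0041
F* = 710.78 · e^(-0.0041 × 12/12) = 710.78 · e^-0.004100 = 710.78 × 0.995908 = kr 707.8715
Market kr 730.93 > fair kr 707.8715: forward overpriced → cash-and-carry (buy spot, short the forward).
At maturity, profit = |F_mkt − F*| = |730.93 − 707.8715| = kr 23.06 per share

kr 23.06 per share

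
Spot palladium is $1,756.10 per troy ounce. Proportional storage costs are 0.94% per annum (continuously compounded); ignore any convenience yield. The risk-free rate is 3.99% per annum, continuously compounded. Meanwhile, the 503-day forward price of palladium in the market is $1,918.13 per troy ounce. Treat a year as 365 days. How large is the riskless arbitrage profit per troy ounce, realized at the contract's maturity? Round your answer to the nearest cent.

Fair forward: F* = S·e^(carry·T), with carry = (r + u) = 0.0399 + 0.0094 = 0.0493
F* = 1756.10 · e^(0.0493 × 503/365) = 1756.10 · e^0.06793945 = 1756.10 × 1.07030050 = $1879.5547
Market $1918.13 > fair $1879.5547: forward overpriced → cash-and-carry (buy spot, short the forward).
At maturity, profit = |F_mkt − F*| = |1918.13 − 1879.5547| = $38.58 per troy ounce

$38.58 per troy ounce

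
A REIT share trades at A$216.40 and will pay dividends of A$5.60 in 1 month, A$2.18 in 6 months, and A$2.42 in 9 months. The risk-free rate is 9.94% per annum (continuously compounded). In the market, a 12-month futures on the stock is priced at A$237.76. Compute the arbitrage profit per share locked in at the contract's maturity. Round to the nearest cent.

A$9.65 per share

PV(dividends) I = 5.60·e^(−0.0994·1/12) + 2.18·e^(−0.0994·6/12) + 2.42·e^(−0.0994·9/12) = 9.8743
Fair futures F* = (S − I)·e^(rT) = (216.40 − 9.8743)·e^0.099400 = 206.5257 × 1.104508 = 228.1093
Market A$237.76 > fair 228.1093: forward overpriced → cash-and-carry (borrow at r, buy the stock and collect the dividends, short the forward).
Profit at T = |F_mkt − F*| = |237.76 − 228.1093| = A$9.65 per share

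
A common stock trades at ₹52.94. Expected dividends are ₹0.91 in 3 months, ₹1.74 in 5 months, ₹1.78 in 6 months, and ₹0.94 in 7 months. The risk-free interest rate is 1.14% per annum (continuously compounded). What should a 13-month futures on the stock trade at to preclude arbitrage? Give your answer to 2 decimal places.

₹48.19

PV(dividends) I = 0.91·e^(−0.0114·3/12) + 1.74·e^(−0.0114·5/12) + 1.78·e^(−0.0114·6/12) + 0.94·e^(−0.0114·7/12)
I = 0.9074 + 1.7318 + 1.7699 + 0.9338 = 5.3429
F = (S − I)·e^(rT) = (52.94 − 5.3429) · e^(0.0114·13/12)
= 47.5971 · e^0.012350 = 47.5971 × 1.012427 = ₹48.19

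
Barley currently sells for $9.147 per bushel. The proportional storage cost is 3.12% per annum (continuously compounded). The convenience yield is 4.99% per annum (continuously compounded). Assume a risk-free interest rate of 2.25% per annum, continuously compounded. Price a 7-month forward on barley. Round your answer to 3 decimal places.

$9.167 per bushel

Net carry = r + u − y = 0.0225 + 0.0312 − 0.0499 = 0.0038
F = S·e^((r+u−y)T) = 9.147 · e^(0.0038 × 7/12) = 9.147 · e^0.002217
= 9.147 × 1.002219 = $9.167 per bushel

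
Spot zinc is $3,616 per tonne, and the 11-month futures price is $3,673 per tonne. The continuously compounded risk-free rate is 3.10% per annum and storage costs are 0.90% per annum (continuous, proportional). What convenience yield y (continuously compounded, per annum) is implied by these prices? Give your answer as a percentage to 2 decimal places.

F = S·e^((r+u−y)T) ⇒ (r+u−y) = ln(F/S)/T
ln(3673/3616) = 0.015640; /T ⇒ 0.017062
y = r + u − ln(F/S)/T = 0.0310 + 0.0090 − 0.017062 = 0.022938
y = 2.29%

2.29%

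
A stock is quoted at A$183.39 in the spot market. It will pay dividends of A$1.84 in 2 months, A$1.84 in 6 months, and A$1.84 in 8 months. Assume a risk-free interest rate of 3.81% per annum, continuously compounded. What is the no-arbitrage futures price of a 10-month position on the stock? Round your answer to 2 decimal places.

PV(dividends) I = 1.84·e^(−0.0381·2/12) + 1.84·e^(−0.0381·6/12) + 1.84·e^(−0.0381·8/12)
I = 1.8284 + 1.8053 + 1.7939 = 5.4276
F = (S − I)·e^(rT) = (183.39 − 5.4276) · e^(0.0381·10/12)
= 177.9624 · e^0.031750 = 177.9624 × 1.032259 = A$183.70

A$183.70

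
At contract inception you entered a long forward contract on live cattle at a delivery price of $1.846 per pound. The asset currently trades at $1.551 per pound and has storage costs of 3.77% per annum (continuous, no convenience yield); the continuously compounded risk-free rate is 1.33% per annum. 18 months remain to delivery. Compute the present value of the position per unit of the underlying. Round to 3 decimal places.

Current fair forward for the remaining 18 months: F = S·e^((r + u)·T), (r + u) = 0.0133 + 0.0377 = 0.0510
F = 1.551 · e^(0.0510 × 18/12) = 1.551 × 1.079502 = 1.6743
Value of long forward = (F − K)·e^(−rT) = (1.6743 − 1.846) · e^(−0.0133·18/12)
= -0.1717 × 0.980248 = -0.168

-$0.168 per pound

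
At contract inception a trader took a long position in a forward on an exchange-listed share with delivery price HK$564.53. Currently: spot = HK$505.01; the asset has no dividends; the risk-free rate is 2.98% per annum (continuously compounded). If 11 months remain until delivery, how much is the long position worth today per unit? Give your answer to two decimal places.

Current fair forward for the remaining 11 months: F = S·e^(r·T), r = 0.0298
F = 505.01 · e^(0.0298 × 11/12) = 505.01 × 1.027693 = 518.9952
Value of long forward = (F − K)·e^(−rT) = (518.9952 − 564.53) · e^(−0.0298·11/12)
= -45.5348 × 0.973053 = -44.31

-HK$44.31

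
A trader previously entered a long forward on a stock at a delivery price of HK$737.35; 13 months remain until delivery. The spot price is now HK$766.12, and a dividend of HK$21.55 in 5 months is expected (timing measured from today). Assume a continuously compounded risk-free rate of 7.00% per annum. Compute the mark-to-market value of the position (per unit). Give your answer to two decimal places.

PV(remaining dividends) I = 21.55·e^(−0.0700·5/12) = 20.9305
Current forward F = (S − I)·e^(rT) = (766.12 − 20.9305)·e^(0.0700·13/12) = 745.1895 × 1.078783 = 803.8978
Value (long) = (F − K)·e^(−rT) = (803.8978 − 737.35) × 0.926971 = 61.6879
Value = HK$61.69

HK$61.69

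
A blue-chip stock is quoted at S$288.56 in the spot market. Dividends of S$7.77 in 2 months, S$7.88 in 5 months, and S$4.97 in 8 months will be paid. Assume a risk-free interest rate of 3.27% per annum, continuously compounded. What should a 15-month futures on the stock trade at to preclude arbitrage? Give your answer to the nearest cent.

S$279.39

PV(dividends) I = 7.77·e^(−0.0327·2/12) + 7.88·e^(−0.0327·5/12) + 4.97·e^(−0.0327·8/12)
I = 7.7278 + 7.7734 + 4.8628 = 20.3640
F = (S − I)·e^(rT) = (288.56 − 20.3640) · e^(0.0327·15/12)
= 268.1960 · e^0.040875 = 268.1960 × 1.041722 = S$279.39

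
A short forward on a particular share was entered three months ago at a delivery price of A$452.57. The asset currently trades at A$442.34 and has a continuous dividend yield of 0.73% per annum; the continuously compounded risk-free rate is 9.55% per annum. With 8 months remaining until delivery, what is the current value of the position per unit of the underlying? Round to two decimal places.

Current fair forward for the remaining 8 months: F = S·e^((r − q)·T), (r − q) = 0.0955 − 0.0073 = 0.0882
F = 442.34 · e^(0.0882 × 8/12) = 442.34 × 1.060563 = 469.1294
Value of long forward = (F − K)·e^(−rT) = (469.1294 − 452.57) · e^(−0.0955·8/12)
= 16.5594 × 0.938318 = 15.54
Short position value = −(long value) = -A$15.54

-A$15.54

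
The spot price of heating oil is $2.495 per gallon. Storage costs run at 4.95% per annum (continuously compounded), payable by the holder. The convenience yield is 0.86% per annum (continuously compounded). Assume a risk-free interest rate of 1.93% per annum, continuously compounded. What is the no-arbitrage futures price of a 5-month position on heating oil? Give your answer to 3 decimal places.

$2.558 per gallon

Net carry = r + u − y = 0.0193 + 0.0495 − 0.0086 = 0.0602
F = S·e^((r+u−y)T) = 2.495 · e^(0.0602 × 5/12) = 2.495 · e^0.025083
= 2.495 × 1.025400 = $2.558 per gallon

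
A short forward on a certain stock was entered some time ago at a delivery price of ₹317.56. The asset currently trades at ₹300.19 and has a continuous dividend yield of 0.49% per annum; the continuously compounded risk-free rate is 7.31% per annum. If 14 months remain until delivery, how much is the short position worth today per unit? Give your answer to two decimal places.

Current fair forward for the remaining 14 months: F = S·e^((r − q)·T), (r − q) = 0.0731 − 0.0049 = 0.0682
F = 300.19 · e^(0.0682 × 14/12) = 300.19 × 1.082818 = 325.0511
Value of long forward = (F − K)·e^(−rT) = (325.0511 − 317.56) · e^(−0.0731·14/12)
= 7.4911 × 0.918252 = 6.88
Short position value = −(long value) = -₹6.88

-₹6.88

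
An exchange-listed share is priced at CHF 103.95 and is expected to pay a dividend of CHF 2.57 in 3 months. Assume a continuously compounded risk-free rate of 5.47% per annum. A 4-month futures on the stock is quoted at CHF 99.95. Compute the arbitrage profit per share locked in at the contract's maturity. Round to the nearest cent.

PV(dividends) I = 2.57·e^(−0.0547·3/12) = 2.5351
Fair futures F* = (S − I)·e^(rT) = (103.95 − 2.5351)·e^0.018233 = 101.4149 × 1.018400 = 103.2809
Market CHF 99.95 < fair 103.2809: forward underpriced → reverse cash-and-carry (short the stock, invest proceeds at r, pay the dividends, go long the forward).
Profit at T = |F_mkt − F*| = |99.95 − 103.2809| = CHF 3.33 per share

CHF 3.33 per share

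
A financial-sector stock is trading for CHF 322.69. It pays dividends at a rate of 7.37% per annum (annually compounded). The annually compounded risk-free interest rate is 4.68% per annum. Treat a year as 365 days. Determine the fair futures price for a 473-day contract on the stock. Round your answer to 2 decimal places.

CHF 312.25

F = S · (1+r)^T / (1+q)^T
= 322.69 × 1.061063 / 1.096531 = 322.69 × 0.967654
F = CHF 312.25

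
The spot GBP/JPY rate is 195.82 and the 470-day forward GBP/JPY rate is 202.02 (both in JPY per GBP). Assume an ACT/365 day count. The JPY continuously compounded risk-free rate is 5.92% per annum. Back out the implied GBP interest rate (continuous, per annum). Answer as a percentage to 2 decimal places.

F = S·e^((r_JPY − r_GBP)T) ⇒ r_GBP = r_JPY − ln(F/S)/T
ln(202.02/195.82) = 0.031171; /(470/365) = 0.024207
r_GBP = 0.0592 − 0.024207 = 0.034993
r_GBP = 3.50%

3.50%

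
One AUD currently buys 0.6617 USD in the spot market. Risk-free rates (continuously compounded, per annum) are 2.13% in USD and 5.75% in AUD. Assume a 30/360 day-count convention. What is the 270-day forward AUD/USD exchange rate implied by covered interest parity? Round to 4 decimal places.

F = S·e^((r_USD − r_AUD)T) = 0.6617 · e^((0.0213 − 0.0575) × 270/360)
= 0.6617 · e^-0.027150 = 0.6617 × 0.973215
F = 0.6440 USD per AUD

0.6440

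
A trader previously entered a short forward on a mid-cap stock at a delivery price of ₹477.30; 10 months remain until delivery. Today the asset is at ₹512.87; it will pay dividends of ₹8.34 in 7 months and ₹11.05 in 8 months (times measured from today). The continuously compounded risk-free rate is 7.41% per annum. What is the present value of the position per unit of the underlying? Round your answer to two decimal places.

-₹45.65

PV(remaining dividends) I = 8.34·e^(−0.0741·7/12) + 11.05·e^(−0.0741·8/12) = 18.5046
Current forward F = (S − I)·e^(rT) = (512.87 − 18.5046)·e^(0.0741·10/12) = 494.3654 × 1.063696 = 525.8545
Value (long) = (F − K)·e^(−rT) = (525.8545 − 477.30) × 0.940118 = 45.6470
Short position value = −(long value) = -₹45.65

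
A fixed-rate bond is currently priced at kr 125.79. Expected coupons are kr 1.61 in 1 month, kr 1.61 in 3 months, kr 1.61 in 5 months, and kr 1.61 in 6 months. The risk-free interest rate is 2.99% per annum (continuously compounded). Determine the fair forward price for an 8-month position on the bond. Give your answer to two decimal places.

kr 121.81

PV(coupons) I = 1.61·e^(−0.0299·1/12) + 1.61·e^(−0.0299·3/12) + 1.61·e^(−0.0299·5/12) + 1.61·e^(−0.0299·6/12)
I = 1.6060 + 1.5980 + 1.5901 + 1.5861 = 6.3802
F = (S − I)·e^(rT) = (125.79 − 6.3802) · e^(0.0299·8/12)
= 119.4098 · e^0.019933 = 119.4098 × 1.020133 = kr 121.81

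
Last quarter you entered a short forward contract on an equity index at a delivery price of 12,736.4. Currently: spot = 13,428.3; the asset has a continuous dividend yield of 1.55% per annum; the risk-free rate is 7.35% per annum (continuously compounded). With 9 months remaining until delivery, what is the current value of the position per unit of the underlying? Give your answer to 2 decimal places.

Current fair forward for the remaining 9 months: F = S·e^((r − q)·T), (r − q) = 0.0735 − 0.0155 = 0.0580
F = 13428.3 · e^(0.0580 × 9/12) = 13428.3 × 1.04445999 = 14025.3221
Value of long forward = (F − K)·e^(−rT) = (14025.3221 − 12736.4) · e^(−0.0735·9/12)
= 1288.9221 × 0.94636684 = 1219.79
Short position value = −(long value) = -1219.79

-1219.79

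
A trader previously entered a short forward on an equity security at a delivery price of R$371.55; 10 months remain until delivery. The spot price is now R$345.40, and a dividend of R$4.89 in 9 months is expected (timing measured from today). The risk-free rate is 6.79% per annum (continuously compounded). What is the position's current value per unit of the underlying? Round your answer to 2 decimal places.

PV(remaining dividends) I = 4.89·e^(−0.0679·9/12) = 4.6472
Current forward F = (S − I)·e^(rT) = (345.40 − 4.6472)·e^(0.0679·10/12) = 340.7528 × 1.058215 = 360.5897
Value (long) = (F − K)·e^(−rT) = (360.5897 − 371.55) × 0.944988 = -10.3574
Short position value = −(long value) = R$10.36

R$10.36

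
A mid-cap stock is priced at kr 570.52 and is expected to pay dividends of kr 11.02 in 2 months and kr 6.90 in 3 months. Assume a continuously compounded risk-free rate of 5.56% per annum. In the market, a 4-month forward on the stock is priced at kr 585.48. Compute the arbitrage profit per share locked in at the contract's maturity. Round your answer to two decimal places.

kr 22.34 per share

PV(dividends) I = 11.02·e^(−0.0556·2/12) + 6.90·e^(−0.0556·3/12) = 17.7231
Fair forward F* = (S − I)·e^(rT) = (570.52 − 17.7231)·e^0.018533 = 552.7969 × 1.018706 = 563.1375
Market kr 585.48 > fair 563.1375: forward overpriced → cash-and-carry (borrow at r, buy the stock and collect the dividends, short the forward).
Profit at T = |F_mkt − F*| = |585.48 − 563.1375| = kr 22.34 per share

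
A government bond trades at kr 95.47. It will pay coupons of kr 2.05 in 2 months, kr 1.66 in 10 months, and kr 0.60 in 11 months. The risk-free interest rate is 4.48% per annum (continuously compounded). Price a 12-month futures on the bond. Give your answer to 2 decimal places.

PV(coupons) I = 2.05·e^(−0.0448·2/12) + 1.66·e^(−0.0448·10/12) + 0.60·e^(−0.0448·11/12)
I = 2.0348 + 1.5992 + 0.5759 = 4.2099
F = (S − I)·e^(rT) = (95.47 − 4.2099) · e^(0.0448·12/12)
= 91.2601 · e^0.044800 = 91.2601 × 1.045819 = kr 95.44

kr 95.44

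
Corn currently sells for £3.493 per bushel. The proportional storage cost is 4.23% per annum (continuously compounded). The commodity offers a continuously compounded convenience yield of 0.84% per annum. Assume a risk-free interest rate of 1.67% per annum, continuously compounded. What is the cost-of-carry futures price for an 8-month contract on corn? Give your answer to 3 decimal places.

Net carry = r + u − y = 0.0167 + 0.0423 − 0.0084 = 0.0506
F = S·e^((r+u−y)T) = 3.493 · e^(0.0506 × 8/12) = 3.493 · e^0.033733
= 3.493 × 1.034308 = £3.613 per bushel

£3.613 per bushel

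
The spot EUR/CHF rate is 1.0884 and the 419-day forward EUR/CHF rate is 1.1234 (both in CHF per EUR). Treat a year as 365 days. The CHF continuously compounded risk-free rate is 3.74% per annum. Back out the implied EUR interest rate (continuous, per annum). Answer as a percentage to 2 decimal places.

F = S·e^((r_CHF − r_EUR)T) ⇒ r_EUR = r_CHF − ln(F/S)/T
ln(1.1234/1.0884) = 0.031651; /(419/365) = 0.027572
r_EUR = 0.0374 − 0.027572 = 0.009828
r_EUR = 0.98%

0.98%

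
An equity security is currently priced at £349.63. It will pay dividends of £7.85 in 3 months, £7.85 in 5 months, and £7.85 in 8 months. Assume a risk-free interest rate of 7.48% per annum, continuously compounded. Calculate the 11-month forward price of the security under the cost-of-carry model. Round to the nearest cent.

£350.05

PV(dividends) I = 7.85·e^(−0.0748·3/12) + 7.85·e^(−0.0748·5/12) + 7.85·e^(−0.0748·8/12)
I = 7.7046 + 7.6091 + 7.4681 = 22.7818
F = (S − I)·e^(rT) = (349.63 − 22.7818) · e^(0.0748·11/12)
= 326.8482 · e^0.068567 = 326.8482 × 1.070972 = £350.05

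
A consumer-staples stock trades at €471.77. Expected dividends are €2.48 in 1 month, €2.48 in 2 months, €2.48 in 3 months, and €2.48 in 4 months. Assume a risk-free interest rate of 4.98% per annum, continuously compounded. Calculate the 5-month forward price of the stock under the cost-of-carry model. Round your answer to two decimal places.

PV(dividends) I = 2.48·e^(−0.0498·1/12) + 2.48·e^(−0.0498·2/12) + 2.48·e^(−0.0498·3/12) + 2.48·e^(−0.0498·4/12)
I = 2.4697 + 2.4595 + 2.4493 + 2.4392 = 9.8177
F = (S − I)·e^(rT) = (471.77 − 9.8177) · e^(0.0498·5/12)
= 461.9523 · e^0.020750 = 461.9523 × 1.020967 = €471.64

€471.64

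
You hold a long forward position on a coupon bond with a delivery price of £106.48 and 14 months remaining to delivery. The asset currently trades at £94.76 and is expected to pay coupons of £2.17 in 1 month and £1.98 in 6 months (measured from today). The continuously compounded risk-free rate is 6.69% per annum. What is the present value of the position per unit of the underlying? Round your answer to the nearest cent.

-£7.80

PV(remaining coupons) I = 2.17·e^(−0.0669·1/12) + 1.98·e^(−0.0669·6/12) = 4.0728
Current forward F = (S − I)·e^(rT) = (94.76 − 4.0728)·e^(0.0669·14/12) = 90.6872 × 1.081177 = 98.0489
Value (long) = (F − K)·e^(−rT) = (98.0489 − 106.48) × 0.924918 = -7.7981
Value = -£7.80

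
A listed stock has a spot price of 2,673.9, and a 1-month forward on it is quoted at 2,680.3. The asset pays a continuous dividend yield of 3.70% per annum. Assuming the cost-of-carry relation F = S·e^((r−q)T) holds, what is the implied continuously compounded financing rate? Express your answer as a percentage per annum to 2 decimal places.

From F = S·e^((r−q)T): (r − q) = ln(F/S)/T
ln(2680.3/2673.9) = ln(1.002394) = 0.002391
(r − q) = 0.002391 / (1/12) = 0.028692
r = ln(F/S)/T + q = 0.028692 + 0.0370 = 0.065692
r = 6.57%

6.57%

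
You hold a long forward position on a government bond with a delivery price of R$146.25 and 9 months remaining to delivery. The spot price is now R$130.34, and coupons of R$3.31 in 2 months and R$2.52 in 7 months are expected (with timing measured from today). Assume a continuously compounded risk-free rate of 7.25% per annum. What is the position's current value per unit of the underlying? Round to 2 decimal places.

-R$13.86

PV(remaining coupons) I = 3.31·e^(−0.0725·2/12) + 2.52·e^(−0.0725·7/12) = 5.6859
Current forward F = (S − I)·e^(rT) = (130.34 − 5.6859)·e^(0.0725·9/12) = 124.6541 × 1.055880 = 131.6198
Value (long) = (F − K)·e^(−rT) = (131.6198 − 146.25) × 0.947077 = -13.8559
Value = -R$13.86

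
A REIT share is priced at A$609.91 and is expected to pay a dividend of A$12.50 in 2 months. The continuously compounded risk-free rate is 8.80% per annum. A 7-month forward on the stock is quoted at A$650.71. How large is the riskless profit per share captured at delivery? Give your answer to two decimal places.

PV(dividends) I = 12.50·e^(−0.0880·2/12) = 12.3180
Fair forward F* = (S − I)·e^(rT) = (609.91 − 12.3180)·e^0.051333 = 597.5920 × 1.052673 = 629.0690
Market A$650.71 > fair 629.0690: forward overpriced → cash-and-carry (borrow at r, buy the stock and collect the dividends, short the forward).
Profit at T = |F_mkt − F*| = |650.71 − 629.0690| = A$21.64 per share

A$21.64 per share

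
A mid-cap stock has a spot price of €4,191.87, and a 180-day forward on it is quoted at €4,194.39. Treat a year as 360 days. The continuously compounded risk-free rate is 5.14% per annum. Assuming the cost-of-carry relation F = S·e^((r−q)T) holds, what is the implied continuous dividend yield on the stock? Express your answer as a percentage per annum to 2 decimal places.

5.02%

From F = S·e^((r−q)T): (r − q) = ln(F/S)/T
ln(4194.39/4191.87) = ln(1.000601) = 0.000601
(r − q) = 0.000601 / (180/360) = 0.001202
q = r − ln(F/S)/T = 0.0514 − 0.001202 = 0.050198
q = 5.02%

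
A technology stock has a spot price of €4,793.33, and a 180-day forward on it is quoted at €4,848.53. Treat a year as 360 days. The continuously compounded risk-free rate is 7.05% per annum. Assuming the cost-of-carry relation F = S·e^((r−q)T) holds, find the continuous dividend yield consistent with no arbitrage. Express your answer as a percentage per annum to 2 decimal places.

4.76%

From F = S·e^((r−q)T): (r − q) = ln(F/S)/T
ln(4848.53/4793.33) = ln(1.011516) = 0.011450
(r − q) = 0.011450 / (180/360) = 0.022900
q = r − ln(F/S)/T = 0.0705 − 0.022900 = 0.047600
q = 4.76%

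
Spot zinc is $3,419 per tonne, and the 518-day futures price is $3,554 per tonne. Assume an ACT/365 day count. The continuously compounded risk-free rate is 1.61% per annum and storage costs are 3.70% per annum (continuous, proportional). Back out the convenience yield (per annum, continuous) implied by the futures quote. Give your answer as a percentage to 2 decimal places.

2.58%

F = S·e^((r+u−y)T) ⇒ (r+u−y) = ln(F/S)/T
ln(3554/3419) = 0.038726; /T ⇒ 0.027288
y = r + u − ln(F/S)/T = 0.0161 + 0.0370 − 0.027288 = 0.025812
y = 2.58%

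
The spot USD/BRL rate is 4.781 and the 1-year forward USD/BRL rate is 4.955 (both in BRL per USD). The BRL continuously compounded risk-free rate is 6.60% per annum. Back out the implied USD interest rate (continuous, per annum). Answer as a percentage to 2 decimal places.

3.03%

F = S·e^((r_BRL − r_USD)T) ⇒ r_USD = r_BRL − ln(F/S)/T
ln(4.955/4.781) = 0.035747; /(1) = 0.035747
r_USD = 0.0660 − 0.035747 = 0.030253
r_USD = 3.03%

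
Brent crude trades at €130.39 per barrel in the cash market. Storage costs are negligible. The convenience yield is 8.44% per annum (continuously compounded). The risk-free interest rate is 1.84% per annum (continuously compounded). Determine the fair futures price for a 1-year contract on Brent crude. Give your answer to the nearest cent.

€122.06 per barrel

Net carry = r + u − y = 0.0184 + 0.0000 − 0.0844 = -0.0660
F = S·e^((r+u−y)T) = 130.39 · e^(-0.0660 × 1) = 130.39 · e^-0.066000
= 130.39 × 0.936131 = €122.06 per barrel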